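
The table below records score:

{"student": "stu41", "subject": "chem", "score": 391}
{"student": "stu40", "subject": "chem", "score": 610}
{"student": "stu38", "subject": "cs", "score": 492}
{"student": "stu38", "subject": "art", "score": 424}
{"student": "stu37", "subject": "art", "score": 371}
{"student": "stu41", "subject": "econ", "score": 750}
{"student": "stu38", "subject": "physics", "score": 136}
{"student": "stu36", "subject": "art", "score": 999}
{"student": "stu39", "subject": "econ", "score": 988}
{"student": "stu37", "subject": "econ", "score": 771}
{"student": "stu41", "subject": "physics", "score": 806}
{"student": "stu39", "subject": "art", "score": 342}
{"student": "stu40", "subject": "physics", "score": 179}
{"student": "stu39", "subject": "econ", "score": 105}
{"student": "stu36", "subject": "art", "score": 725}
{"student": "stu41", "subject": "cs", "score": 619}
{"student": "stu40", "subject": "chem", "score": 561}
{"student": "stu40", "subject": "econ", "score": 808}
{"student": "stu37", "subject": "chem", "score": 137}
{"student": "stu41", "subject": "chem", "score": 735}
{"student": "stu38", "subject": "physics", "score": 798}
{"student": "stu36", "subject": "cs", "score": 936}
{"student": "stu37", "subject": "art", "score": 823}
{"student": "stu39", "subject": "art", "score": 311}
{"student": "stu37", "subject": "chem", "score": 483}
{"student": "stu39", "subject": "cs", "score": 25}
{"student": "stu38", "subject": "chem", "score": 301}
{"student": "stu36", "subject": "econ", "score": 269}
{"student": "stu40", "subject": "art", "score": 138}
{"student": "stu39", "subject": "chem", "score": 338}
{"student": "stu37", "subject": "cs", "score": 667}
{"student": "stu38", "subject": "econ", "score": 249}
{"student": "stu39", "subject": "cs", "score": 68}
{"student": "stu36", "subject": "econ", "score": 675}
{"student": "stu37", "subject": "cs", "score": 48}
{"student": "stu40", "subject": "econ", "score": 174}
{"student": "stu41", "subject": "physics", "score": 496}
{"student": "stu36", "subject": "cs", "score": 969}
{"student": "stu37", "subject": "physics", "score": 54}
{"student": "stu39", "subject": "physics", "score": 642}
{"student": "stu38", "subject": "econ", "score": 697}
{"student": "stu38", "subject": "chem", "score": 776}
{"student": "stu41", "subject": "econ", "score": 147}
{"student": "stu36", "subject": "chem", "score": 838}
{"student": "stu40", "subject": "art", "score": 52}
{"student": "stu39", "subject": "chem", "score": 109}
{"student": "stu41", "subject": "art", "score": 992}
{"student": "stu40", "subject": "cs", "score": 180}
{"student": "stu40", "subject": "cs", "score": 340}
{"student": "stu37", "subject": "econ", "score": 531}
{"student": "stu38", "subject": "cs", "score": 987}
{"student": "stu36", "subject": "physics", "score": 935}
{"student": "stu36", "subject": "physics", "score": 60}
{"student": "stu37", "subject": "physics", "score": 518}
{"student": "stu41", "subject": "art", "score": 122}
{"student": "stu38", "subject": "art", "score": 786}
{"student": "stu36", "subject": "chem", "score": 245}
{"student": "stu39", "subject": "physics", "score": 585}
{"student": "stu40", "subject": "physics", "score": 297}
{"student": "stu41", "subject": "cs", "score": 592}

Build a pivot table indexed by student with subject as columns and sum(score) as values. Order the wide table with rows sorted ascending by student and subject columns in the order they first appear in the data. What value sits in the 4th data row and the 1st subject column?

With rows sorted ascending by student, row 4 is student=stu39. subject columns in first-appearance order: chem, cs, art, econ, physics; column 1 is chem.
Long rows with student=stu39, subject=chem: 338 + 109 = 447.

447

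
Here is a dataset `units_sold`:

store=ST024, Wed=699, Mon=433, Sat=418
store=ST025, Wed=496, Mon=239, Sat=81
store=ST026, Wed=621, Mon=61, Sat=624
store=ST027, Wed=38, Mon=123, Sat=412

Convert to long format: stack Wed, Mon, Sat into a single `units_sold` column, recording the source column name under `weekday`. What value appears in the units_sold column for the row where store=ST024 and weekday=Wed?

Unpivoting turns each (store, wide-column) pair into one long row.
The wide cell at row ST024, column Wed holds 699, so the long row (ST024, Wed) has units_sold=699.

699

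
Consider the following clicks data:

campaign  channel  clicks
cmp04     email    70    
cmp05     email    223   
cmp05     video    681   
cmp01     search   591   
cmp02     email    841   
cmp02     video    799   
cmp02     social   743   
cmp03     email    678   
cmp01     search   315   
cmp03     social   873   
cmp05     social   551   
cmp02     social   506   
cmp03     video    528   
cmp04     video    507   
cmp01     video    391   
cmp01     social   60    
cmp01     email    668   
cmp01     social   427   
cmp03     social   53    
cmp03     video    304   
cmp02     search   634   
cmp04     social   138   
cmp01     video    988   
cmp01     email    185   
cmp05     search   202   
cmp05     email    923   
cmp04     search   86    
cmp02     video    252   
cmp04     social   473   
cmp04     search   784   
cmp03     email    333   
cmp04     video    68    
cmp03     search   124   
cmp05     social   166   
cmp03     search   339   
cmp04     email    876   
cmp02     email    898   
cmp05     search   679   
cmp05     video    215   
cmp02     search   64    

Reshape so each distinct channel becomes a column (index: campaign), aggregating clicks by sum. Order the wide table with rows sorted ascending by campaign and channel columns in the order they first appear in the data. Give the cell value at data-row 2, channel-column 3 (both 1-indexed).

698

With rows sorted ascending by campaign, row 2 is campaign=cmp02. channel columns in first-appearance order: email, video, search, social; column 3 is search.
Long rows with campaign=cmp02, channel=search: 634 + 64 = 698.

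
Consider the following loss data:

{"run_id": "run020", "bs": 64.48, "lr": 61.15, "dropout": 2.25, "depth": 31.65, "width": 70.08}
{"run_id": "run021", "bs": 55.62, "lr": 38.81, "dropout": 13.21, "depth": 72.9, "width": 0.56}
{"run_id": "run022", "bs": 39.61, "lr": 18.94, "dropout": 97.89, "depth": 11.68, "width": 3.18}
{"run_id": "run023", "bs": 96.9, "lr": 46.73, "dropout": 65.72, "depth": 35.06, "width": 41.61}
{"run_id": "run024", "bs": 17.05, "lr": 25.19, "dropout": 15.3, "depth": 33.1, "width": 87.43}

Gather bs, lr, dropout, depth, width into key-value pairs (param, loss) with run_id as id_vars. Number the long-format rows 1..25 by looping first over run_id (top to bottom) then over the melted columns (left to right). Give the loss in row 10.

0.56

25 rows total (5 × 5). Row 10: index ⌊(10-1)/5⌋ = 1 into run_id → run021; (10-1) mod 5 = 4 into the melted columns → width.
So row 10 is (run021, width, 0.56); loss = 0.56.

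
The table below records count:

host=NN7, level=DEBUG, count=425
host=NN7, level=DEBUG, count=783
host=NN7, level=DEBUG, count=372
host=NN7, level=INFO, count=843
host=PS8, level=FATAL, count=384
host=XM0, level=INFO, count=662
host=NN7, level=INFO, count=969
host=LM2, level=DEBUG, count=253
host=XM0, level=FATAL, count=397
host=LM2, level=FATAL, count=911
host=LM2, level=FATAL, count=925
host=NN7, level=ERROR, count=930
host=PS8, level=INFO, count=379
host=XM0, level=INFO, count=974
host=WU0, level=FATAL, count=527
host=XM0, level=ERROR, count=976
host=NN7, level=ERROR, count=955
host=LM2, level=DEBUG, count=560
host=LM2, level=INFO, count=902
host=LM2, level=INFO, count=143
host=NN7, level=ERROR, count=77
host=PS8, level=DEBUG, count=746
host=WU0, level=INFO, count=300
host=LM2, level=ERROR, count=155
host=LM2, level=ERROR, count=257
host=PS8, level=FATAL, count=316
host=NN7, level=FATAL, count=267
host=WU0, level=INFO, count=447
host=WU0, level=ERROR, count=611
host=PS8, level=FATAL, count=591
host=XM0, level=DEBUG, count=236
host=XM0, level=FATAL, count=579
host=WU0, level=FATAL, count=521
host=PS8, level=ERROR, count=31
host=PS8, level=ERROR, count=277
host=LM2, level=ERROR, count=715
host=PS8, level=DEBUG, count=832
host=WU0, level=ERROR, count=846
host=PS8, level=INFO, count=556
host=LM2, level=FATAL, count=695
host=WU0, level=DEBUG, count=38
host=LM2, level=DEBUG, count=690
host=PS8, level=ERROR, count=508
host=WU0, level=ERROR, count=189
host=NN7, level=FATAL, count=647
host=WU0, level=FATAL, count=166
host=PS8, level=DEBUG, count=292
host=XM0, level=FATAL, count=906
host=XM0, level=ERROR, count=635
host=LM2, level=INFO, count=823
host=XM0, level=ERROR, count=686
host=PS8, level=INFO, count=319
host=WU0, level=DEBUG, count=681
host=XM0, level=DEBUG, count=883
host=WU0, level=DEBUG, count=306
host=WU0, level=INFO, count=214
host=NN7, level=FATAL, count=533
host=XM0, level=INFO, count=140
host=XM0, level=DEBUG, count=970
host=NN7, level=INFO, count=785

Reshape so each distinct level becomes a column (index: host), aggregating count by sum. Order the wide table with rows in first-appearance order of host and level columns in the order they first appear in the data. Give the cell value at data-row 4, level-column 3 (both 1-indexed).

With rows in first-appearance order of host, row 4 is host=LM2. level columns in first-appearance order: DEBUG, INFO, FATAL, ERROR; column 3 is FATAL.
Long rows with host=LM2, level=FATAL: 911 + 925 + 695 = 2531.

2531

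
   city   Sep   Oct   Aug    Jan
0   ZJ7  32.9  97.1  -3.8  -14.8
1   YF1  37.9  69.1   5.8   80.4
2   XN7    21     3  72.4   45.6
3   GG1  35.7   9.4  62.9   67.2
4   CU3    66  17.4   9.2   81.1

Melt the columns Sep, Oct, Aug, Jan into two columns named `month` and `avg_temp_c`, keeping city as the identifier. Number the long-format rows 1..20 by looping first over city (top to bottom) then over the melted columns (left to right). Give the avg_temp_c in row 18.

17.4

20 rows total (5 × 4). Row 18: index ⌊(18-1)/4⌋ = 4 into city → CU3; (18-1) mod 4 = 1 into the melted columns → Oct.
So row 18 is (CU3, Oct, 17.4); avg_temp_c = 17.4.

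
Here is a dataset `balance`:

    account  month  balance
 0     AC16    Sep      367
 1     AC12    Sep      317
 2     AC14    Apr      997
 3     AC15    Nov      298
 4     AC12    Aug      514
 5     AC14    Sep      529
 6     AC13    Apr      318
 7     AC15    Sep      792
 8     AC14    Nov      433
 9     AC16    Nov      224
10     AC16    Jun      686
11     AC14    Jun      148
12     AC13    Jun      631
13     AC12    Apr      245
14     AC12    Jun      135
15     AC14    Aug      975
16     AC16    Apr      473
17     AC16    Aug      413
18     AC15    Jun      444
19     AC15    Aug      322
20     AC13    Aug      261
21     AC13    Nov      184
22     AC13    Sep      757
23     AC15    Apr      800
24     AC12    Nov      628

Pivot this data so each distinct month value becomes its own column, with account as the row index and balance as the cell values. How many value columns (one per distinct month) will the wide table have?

5

5 distinct month values: Aug, Jun, Sep, Apr, Nov.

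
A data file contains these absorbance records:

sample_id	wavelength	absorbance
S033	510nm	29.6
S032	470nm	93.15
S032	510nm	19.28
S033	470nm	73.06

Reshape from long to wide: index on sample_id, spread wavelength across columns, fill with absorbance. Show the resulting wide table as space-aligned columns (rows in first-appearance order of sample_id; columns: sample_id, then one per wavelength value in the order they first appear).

sample_id  510nm  470nm
S033       29.6   73.06
S032       19.28  93.15

Columns: sample_id plus the 2 distinct wavelength values (510nm, 470nm).
For example, row S033 column 510nm takes absorbance=29.6 from the long row (S033, 510nm).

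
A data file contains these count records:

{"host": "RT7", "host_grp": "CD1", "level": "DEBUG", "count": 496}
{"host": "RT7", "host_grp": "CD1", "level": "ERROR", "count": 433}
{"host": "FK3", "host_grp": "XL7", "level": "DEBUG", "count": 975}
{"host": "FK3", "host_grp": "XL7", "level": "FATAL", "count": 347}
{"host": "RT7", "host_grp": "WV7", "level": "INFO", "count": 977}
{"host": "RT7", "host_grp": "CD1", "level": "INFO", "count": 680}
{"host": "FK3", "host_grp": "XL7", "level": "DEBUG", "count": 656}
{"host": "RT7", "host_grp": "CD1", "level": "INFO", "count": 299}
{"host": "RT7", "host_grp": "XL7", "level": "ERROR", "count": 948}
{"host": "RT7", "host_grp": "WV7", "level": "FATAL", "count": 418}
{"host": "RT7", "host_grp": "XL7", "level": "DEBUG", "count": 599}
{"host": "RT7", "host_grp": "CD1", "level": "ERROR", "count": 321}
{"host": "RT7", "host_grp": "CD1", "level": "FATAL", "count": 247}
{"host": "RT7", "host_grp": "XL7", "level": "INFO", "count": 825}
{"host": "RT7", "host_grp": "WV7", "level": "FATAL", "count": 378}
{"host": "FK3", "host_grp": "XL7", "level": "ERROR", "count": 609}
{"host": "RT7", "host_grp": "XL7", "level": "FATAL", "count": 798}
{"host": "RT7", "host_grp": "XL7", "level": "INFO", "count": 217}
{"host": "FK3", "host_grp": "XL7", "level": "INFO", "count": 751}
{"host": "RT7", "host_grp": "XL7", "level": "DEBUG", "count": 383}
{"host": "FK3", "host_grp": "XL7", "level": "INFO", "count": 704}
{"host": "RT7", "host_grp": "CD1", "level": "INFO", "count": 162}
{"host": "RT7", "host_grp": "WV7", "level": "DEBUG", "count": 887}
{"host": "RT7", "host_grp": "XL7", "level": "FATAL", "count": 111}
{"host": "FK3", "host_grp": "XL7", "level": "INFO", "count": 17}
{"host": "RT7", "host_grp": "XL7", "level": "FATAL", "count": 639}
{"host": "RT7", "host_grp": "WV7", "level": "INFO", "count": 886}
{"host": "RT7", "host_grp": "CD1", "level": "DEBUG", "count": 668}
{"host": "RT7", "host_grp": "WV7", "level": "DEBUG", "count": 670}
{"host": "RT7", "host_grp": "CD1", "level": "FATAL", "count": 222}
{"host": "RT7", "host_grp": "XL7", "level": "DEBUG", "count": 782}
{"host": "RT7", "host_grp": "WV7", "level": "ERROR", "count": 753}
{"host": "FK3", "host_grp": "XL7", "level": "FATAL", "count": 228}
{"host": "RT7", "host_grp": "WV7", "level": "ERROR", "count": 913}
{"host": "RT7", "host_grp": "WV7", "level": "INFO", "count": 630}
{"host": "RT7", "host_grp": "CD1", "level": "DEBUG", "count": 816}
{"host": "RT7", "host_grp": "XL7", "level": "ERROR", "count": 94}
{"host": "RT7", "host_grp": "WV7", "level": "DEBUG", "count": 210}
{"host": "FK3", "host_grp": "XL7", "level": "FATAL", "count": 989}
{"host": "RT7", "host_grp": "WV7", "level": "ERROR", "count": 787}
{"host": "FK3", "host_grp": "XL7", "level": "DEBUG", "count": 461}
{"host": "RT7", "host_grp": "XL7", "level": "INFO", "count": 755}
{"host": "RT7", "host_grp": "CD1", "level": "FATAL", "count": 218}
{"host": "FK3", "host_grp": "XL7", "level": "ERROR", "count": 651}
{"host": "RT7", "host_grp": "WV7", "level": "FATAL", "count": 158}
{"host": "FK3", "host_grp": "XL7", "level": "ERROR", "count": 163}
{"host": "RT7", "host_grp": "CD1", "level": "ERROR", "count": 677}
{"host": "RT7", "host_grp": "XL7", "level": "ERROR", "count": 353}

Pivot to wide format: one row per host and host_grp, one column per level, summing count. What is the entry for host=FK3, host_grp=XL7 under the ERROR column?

1423

Rows with host=FK3, host_grp=XL7 and level=ERROR: count values are 609, 651, 163.
609 + 651 + 163 = 1423.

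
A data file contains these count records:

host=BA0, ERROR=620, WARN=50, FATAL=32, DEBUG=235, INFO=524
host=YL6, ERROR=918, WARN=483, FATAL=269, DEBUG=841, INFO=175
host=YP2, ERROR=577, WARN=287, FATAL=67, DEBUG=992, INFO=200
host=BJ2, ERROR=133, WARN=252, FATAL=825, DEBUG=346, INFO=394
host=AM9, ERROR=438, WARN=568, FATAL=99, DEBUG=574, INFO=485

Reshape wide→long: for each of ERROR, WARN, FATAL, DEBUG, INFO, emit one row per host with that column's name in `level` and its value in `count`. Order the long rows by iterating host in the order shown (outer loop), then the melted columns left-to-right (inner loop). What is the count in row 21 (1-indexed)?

438

25 rows total (5 × 5). Row 21: index ⌊(21-1)/5⌋ = 4 into host → AM9; (21-1) mod 5 = 0 into the melted columns → ERROR.
So row 21 is (AM9, ERROR, 438); count = 438.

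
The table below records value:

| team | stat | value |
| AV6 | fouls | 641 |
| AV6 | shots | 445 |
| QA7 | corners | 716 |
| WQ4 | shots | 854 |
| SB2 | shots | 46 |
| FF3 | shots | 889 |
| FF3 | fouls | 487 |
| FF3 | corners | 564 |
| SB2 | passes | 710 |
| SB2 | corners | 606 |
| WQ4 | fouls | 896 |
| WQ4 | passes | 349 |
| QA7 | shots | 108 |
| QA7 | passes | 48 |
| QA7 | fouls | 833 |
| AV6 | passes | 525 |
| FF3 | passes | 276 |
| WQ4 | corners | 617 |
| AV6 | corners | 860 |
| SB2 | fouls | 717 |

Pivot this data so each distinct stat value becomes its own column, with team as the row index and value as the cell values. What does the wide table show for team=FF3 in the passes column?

276

Wide layout: rows indexed by team, columns are the 4 distinct stat values (fouls, shots, corners, passes).
Cell (team=FF3, stat=passes) draws from the long row where team=FF3 and stat=passes, which has value=276.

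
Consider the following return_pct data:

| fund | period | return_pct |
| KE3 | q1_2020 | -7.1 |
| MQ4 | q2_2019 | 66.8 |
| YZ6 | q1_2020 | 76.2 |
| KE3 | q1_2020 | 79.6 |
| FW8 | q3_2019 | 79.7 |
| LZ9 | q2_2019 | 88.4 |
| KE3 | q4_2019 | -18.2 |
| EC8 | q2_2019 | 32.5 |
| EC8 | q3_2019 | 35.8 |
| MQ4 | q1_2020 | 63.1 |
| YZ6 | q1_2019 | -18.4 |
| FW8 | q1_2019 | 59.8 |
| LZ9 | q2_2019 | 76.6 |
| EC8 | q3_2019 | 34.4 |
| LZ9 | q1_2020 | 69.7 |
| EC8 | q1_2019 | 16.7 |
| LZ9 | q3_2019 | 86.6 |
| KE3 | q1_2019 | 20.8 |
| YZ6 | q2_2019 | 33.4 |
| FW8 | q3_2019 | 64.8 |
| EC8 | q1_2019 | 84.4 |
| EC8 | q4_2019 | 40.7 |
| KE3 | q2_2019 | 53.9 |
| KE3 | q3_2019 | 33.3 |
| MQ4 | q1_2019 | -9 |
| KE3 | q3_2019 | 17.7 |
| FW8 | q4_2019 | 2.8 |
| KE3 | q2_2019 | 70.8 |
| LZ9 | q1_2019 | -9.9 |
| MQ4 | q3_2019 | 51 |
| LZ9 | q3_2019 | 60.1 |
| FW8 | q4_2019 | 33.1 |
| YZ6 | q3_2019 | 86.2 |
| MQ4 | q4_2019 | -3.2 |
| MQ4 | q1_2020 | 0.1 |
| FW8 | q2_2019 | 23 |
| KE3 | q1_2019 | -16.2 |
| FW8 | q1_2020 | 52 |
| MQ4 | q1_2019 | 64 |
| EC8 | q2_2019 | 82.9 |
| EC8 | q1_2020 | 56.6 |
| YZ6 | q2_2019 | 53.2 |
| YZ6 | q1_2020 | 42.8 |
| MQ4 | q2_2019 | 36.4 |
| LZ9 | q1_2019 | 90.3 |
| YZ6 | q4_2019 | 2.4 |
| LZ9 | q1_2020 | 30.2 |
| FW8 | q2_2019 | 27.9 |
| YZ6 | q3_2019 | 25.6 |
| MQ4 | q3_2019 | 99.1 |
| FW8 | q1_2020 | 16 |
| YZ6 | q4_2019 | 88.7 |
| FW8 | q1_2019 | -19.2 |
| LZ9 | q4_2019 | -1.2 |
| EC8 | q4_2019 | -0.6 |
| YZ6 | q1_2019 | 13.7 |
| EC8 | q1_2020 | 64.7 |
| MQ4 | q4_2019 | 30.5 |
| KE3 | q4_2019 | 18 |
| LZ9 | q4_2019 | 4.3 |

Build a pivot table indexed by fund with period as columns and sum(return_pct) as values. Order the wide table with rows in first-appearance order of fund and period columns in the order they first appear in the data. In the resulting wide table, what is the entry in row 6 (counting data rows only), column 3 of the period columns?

70.2

With rows in first-appearance order of fund, row 6 is fund=EC8. period columns in first-appearance order: q1_2020, q2_2019, q3_2019, q4_2019, q1_2019; column 3 is q3_2019.
Long rows with fund=EC8, period=q3_2019: 35.8 + 34.4 = 70.2.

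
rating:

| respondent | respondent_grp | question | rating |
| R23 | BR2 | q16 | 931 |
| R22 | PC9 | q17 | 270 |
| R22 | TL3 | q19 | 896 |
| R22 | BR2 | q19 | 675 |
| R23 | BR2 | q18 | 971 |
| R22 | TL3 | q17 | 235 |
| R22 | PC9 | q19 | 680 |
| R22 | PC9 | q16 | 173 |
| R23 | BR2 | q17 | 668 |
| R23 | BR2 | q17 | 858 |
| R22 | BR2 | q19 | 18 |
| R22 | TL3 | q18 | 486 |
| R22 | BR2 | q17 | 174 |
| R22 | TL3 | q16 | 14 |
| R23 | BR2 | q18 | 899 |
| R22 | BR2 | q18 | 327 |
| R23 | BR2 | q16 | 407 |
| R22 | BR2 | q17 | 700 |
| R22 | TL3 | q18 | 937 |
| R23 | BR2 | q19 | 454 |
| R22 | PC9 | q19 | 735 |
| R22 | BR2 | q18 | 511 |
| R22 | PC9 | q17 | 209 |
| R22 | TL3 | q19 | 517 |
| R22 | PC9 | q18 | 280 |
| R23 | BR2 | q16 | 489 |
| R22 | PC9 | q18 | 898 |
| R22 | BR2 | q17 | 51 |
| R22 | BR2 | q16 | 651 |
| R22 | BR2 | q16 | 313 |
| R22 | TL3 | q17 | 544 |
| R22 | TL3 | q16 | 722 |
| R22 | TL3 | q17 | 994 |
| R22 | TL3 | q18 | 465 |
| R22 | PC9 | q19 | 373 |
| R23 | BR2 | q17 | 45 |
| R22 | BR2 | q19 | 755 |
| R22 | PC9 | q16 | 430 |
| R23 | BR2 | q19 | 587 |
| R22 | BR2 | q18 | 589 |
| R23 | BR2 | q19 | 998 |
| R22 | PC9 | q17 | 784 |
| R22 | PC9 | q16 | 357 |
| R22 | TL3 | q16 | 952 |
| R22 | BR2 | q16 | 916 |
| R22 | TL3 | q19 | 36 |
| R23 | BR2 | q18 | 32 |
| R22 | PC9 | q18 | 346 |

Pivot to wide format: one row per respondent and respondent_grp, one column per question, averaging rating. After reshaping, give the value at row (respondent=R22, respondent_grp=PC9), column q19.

596

Rows with respondent=R22, respondent_grp=PC9 and question=q19: rating values are 680, 735, 373.
(680 + 735 + 373) / 3 = 596.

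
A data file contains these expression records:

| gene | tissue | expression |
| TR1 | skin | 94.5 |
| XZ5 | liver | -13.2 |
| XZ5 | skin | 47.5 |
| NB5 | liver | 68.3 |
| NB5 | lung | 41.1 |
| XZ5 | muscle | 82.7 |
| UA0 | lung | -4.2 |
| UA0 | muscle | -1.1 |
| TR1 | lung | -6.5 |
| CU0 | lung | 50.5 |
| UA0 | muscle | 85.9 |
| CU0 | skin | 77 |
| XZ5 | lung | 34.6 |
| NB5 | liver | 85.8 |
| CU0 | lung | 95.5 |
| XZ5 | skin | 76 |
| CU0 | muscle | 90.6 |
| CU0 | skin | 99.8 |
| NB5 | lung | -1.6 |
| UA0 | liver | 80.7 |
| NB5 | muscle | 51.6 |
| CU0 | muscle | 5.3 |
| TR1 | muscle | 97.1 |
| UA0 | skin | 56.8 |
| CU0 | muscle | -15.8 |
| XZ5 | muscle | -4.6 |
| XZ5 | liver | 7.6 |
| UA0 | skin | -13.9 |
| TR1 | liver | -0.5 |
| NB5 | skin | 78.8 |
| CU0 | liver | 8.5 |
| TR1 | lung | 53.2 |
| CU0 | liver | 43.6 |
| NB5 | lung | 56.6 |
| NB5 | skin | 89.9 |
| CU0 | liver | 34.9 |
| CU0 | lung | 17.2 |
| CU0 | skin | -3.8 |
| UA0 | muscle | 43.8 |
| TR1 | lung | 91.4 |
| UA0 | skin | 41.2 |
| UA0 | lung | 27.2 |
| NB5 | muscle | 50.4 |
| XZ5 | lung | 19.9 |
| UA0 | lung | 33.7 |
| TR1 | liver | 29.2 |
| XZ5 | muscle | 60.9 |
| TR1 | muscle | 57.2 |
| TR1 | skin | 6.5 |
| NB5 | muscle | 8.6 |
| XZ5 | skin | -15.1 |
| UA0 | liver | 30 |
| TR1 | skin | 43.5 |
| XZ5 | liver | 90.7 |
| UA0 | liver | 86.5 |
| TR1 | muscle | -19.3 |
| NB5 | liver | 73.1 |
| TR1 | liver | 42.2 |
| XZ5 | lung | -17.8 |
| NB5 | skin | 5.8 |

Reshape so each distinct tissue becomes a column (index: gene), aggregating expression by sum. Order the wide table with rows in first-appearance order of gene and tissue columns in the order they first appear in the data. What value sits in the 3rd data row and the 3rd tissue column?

With rows in first-appearance order of gene, row 3 is gene=NB5. tissue columns in first-appearance order: skin, liver, lung, muscle; column 3 is lung.
Long rows with gene=NB5, tissue=lung: 41.1 + -1.6 + 56.6 = 96.1.

96.1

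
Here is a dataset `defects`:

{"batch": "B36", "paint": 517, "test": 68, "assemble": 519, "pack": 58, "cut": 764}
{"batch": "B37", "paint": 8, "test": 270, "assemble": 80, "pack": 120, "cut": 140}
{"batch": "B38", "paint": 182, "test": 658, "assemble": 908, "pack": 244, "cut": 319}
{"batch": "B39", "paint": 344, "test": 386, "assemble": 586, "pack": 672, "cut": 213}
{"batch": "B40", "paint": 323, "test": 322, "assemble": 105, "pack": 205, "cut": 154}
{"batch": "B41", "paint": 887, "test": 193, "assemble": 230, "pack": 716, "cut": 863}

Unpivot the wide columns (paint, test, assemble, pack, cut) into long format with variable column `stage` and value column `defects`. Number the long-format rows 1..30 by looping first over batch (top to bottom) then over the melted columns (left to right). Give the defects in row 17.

30 rows total (6 × 5). Row 17: index ⌊(17-1)/5⌋ = 3 into batch → B39; (17-1) mod 5 = 1 into the melted columns → test.
So row 17 is (B39, test, 386); defects = 386.

386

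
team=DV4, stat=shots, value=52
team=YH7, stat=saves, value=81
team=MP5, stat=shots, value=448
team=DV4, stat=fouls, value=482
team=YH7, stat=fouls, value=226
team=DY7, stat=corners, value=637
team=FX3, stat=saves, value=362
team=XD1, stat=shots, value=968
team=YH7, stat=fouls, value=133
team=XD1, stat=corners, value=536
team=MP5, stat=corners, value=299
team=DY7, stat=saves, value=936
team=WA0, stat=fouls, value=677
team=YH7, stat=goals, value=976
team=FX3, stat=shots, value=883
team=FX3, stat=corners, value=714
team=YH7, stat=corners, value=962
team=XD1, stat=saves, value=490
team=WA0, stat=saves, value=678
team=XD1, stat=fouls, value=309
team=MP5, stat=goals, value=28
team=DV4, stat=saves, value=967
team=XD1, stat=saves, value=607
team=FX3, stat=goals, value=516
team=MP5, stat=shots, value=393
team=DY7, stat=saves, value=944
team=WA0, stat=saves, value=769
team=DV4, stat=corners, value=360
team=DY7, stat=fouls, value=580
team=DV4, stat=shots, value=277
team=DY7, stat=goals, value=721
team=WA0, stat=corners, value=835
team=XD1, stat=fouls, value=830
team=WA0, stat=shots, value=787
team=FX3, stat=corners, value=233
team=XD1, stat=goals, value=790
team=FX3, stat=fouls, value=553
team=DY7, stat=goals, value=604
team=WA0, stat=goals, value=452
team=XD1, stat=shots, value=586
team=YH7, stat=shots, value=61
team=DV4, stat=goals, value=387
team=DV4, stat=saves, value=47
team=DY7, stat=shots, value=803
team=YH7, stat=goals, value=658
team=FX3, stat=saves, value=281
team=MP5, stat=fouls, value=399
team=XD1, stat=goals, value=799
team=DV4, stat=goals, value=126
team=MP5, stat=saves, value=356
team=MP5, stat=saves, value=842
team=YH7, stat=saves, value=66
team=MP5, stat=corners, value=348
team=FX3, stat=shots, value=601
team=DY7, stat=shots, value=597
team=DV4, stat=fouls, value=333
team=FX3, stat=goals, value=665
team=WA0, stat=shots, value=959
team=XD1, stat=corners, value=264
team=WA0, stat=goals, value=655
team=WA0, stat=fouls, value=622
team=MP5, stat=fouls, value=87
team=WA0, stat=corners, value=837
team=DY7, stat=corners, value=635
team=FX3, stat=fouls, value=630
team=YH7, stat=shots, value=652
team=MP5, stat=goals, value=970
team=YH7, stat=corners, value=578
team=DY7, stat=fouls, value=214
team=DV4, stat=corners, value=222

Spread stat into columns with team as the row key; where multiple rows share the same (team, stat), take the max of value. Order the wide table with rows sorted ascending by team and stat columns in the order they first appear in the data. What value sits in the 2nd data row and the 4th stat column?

637

With rows sorted ascending by team, row 2 is team=DY7. stat columns in first-appearance order: shots, saves, fouls, corners, goals; column 4 is corners.
Long rows with team=DY7, stat=corners: max(637, 635) = 637.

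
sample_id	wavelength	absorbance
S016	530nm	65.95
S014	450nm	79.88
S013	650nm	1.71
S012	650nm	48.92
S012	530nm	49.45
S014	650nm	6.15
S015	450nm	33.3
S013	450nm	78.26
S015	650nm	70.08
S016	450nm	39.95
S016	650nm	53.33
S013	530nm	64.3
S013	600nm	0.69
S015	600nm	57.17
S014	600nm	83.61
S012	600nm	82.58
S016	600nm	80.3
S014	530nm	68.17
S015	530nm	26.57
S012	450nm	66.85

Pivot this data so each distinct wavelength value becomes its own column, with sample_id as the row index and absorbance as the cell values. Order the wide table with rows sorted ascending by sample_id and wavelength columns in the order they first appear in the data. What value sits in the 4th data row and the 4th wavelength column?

57.17

With rows sorted ascending by sample_id, row 4 is sample_id=S015. wavelength columns in first-appearance order: 530nm, 450nm, 650nm, 600nm; column 4 is 600nm.
Long rows with sample_id=S015, wavelength=600nm: absorbance = 57.17.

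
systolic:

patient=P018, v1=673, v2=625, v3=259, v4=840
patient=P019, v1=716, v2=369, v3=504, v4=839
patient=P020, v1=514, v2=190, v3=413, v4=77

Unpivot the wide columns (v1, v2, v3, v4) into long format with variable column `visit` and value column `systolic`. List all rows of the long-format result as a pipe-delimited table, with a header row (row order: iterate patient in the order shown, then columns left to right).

| patient | visit | systolic |
| P018 | v1 | 673 |
| P018 | v2 | 625 |
| P018 | v3 | 259 |
| P018 | v4 | 840 |
| P019 | v1 | 716 |
| P019 | v2 | 369 |
| P019 | v3 | 504 |
| P019 | v4 | 839 |
| P020 | v1 | 514 |
| P020 | v2 | 190 |
| P020 | v3 | 413 |
| P020 | v4 | 77 |

Each (patient, column) pair becomes one row: 3 × 4 = 12 rows.
For example, (P018, v1) → systolic=673.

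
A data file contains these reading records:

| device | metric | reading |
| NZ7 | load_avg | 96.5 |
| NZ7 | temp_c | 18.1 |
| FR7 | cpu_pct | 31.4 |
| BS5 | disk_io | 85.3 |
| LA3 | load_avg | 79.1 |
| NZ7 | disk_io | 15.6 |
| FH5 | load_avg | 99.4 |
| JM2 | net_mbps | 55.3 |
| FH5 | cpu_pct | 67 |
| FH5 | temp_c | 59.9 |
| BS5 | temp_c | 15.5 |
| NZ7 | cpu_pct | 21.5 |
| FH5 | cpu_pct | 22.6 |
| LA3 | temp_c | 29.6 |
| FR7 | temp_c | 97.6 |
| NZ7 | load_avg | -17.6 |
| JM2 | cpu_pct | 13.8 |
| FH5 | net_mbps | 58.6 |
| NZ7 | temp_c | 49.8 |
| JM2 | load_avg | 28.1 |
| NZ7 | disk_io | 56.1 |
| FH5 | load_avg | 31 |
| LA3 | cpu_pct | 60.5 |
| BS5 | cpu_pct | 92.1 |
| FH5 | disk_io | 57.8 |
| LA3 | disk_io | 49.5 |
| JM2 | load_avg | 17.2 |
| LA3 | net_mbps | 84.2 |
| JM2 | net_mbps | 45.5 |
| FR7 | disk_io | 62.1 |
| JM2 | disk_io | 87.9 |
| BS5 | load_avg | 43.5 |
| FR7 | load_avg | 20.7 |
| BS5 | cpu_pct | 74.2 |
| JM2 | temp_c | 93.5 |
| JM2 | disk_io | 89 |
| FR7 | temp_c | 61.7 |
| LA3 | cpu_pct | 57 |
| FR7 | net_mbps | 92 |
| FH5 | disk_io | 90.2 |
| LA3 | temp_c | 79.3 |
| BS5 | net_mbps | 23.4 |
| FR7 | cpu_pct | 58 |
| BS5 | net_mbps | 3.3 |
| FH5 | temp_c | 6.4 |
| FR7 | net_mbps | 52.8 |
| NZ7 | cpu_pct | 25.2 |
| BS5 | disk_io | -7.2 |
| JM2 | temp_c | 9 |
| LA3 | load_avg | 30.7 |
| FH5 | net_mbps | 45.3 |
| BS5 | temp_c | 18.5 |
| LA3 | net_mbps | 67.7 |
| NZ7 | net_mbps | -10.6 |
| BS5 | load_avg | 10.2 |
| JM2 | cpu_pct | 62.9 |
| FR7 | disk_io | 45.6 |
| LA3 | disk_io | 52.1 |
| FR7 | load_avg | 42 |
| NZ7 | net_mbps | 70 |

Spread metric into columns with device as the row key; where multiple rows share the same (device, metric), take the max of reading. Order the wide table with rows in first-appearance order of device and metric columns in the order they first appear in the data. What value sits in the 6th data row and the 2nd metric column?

With rows in first-appearance order of device, row 6 is device=JM2. metric columns in first-appearance order: load_avg, temp_c, cpu_pct, disk_io, net_mbps; column 2 is temp_c.
Long rows with device=JM2, metric=temp_c: max(93.5, 9) = 93.5.

93.5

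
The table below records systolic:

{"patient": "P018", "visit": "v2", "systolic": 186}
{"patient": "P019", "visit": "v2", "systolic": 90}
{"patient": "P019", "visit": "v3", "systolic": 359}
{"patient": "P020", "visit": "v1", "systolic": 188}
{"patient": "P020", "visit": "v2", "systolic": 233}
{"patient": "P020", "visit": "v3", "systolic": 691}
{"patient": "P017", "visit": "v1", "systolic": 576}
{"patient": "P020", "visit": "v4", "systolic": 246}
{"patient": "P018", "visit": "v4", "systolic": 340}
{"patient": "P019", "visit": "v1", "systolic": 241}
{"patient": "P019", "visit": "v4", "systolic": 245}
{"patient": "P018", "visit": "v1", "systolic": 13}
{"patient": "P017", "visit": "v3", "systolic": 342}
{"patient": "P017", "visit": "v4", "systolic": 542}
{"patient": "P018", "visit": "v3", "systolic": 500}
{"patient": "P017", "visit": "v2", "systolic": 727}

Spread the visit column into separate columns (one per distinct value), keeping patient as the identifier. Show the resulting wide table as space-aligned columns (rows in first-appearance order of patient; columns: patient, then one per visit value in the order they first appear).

patient  v2   v3   v1   v4 
P018     186  500  13   340
P019     90   359  241  245
P020     233  691  188  246
P017     727  342  576  542

Columns: patient plus the 4 distinct visit values (v2, v3, v1, v4).
For example, row P018 column v2 takes systolic=186 from the long row (P018, v2).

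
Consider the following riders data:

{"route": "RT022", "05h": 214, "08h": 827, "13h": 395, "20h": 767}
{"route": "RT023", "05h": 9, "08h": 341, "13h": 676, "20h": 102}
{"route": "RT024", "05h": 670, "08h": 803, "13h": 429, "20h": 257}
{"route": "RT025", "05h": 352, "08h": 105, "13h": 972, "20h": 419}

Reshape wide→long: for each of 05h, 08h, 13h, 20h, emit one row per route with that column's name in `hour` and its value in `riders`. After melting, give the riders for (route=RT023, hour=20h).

102

Unpivoting turns each (route, wide-column) pair into one long row.
The wide cell at row RT023, column 20h holds 102, so the long row (RT023, 20h) has riders=102.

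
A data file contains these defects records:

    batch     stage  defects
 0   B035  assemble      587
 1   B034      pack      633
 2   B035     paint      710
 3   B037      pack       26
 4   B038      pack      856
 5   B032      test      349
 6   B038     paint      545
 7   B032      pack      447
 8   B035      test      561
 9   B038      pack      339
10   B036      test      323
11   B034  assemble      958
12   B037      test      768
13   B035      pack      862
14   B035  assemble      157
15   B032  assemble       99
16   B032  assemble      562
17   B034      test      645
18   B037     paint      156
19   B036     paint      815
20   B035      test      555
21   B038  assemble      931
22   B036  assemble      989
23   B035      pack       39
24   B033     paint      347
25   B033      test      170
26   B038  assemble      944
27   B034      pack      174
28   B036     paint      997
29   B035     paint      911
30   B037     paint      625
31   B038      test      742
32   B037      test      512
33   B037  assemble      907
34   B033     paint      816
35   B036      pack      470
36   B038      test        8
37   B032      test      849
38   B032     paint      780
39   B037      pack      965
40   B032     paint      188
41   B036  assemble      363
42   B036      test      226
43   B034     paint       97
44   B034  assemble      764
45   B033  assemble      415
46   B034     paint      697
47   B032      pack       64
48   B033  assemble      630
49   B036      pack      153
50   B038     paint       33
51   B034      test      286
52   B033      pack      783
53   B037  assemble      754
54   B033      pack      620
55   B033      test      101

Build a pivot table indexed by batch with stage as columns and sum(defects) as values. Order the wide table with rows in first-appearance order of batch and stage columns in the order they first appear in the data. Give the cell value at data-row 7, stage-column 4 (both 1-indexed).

With rows in first-appearance order of batch, row 7 is batch=B033. stage columns in first-appearance order: assemble, pack, paint, test; column 4 is test.
Long rows with batch=B033, stage=test: 170 + 101 = 271.

271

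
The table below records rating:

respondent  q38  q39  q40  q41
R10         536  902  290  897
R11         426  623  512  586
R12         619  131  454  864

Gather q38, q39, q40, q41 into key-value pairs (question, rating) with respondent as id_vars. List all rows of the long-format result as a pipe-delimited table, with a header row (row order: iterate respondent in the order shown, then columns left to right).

| respondent | question | rating |
| R10 | q38 | 536 |
| R10 | q39 | 902 |
| R10 | q40 | 290 |
| R10 | q41 | 897 |
| R11 | q38 | 426 |
| R11 | q39 | 623 |
| R11 | q40 | 512 |
| R11 | q41 | 586 |
| R12 | q38 | 619 |
| R12 | q39 | 131 |
| R12 | q40 | 454 |
| R12 | q41 | 864 |

Each (respondent, column) pair becomes one row: 3 × 4 = 12 rows.
For example, (R10, q38) → rating=536.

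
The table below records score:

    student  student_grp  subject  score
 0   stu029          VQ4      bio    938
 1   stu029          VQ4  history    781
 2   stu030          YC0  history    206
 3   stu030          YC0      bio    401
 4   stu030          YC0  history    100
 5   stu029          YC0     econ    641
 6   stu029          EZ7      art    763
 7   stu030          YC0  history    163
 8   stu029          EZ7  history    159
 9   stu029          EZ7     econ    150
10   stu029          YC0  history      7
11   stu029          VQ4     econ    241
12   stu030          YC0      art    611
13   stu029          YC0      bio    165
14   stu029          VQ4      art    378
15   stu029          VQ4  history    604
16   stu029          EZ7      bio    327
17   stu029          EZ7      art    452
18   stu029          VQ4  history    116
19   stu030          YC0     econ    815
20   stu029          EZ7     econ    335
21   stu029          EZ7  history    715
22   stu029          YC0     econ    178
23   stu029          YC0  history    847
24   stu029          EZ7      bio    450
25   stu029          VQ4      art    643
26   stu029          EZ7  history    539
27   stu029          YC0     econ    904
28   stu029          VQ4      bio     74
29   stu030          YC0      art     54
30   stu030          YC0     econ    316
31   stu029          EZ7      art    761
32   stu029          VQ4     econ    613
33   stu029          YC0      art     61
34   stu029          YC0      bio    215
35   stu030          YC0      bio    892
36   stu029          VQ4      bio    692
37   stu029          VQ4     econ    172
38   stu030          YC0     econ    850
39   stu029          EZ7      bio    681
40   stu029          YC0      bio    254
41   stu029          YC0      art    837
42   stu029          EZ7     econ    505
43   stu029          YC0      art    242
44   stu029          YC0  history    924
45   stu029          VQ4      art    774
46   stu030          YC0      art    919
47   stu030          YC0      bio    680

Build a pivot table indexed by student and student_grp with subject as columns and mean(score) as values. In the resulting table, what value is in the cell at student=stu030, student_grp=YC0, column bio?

657.67

Rows with student=stu030, student_grp=YC0 and subject=bio: score values are 401, 892, 680.
(401 + 892 + 680) / 3 = 657.67.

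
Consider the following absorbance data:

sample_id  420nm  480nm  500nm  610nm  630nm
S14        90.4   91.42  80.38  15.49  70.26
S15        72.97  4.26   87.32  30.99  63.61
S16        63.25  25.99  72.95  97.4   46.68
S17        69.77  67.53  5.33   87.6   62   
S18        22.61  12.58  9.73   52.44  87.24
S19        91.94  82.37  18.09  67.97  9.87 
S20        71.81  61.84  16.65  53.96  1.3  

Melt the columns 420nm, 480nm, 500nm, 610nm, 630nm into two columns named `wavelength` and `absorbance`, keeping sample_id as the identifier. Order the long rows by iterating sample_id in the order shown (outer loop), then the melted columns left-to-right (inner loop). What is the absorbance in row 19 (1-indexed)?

35 rows total (7 × 5). Row 19: index ⌊(19-1)/5⌋ = 3 into sample_id → S17; (19-1) mod 5 = 3 into the melted columns → 610nm.
So row 19 is (S17, 610nm, 87.6); absorbance = 87.6.

87.6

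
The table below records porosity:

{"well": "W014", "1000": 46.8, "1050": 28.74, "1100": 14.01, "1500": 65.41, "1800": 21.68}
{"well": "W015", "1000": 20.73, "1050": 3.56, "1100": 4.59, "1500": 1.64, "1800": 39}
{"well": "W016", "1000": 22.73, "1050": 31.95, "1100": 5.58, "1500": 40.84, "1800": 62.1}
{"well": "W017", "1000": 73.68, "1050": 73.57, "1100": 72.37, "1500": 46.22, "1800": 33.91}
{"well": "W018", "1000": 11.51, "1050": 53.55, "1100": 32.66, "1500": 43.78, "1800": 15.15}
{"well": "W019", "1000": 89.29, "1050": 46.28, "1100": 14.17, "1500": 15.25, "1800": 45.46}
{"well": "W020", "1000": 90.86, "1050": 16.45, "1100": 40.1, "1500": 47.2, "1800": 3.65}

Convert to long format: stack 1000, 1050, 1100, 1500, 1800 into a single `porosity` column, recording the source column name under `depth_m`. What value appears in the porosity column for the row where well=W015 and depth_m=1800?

Unpivoting turns each (well, wide-column) pair into one long row.
The wide cell at row W015, column 1800 holds 39, so the long row (W015, 1800) has porosity=39.

39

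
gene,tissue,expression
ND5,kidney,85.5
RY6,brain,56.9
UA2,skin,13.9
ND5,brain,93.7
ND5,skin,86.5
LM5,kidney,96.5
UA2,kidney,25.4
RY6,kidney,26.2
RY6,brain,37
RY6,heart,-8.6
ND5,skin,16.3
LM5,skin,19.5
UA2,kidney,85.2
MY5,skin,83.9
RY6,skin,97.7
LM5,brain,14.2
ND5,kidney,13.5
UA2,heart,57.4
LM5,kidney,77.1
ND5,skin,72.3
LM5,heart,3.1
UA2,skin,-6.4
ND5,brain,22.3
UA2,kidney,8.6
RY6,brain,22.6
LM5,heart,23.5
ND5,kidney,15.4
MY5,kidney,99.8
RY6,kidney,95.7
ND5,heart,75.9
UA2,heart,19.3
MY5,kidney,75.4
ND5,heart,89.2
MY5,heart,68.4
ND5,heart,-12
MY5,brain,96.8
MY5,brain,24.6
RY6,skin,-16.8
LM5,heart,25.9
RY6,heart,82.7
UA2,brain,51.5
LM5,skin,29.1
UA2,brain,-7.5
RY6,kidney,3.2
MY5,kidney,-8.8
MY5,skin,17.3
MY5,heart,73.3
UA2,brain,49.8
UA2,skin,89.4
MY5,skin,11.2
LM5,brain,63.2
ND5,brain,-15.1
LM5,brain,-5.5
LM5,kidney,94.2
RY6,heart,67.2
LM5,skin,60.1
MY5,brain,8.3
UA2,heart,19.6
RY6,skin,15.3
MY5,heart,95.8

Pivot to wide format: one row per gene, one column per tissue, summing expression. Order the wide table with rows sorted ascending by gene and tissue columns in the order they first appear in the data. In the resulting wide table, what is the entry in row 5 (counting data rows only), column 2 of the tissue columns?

With rows sorted ascending by gene, row 5 is gene=UA2. tissue columns in first-appearance order: kidney, brain, skin, heart; column 2 is brain.
Long rows with gene=UA2, tissue=brain: 51.5 + -7.5 + 49.8 = 93.8.

93.8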